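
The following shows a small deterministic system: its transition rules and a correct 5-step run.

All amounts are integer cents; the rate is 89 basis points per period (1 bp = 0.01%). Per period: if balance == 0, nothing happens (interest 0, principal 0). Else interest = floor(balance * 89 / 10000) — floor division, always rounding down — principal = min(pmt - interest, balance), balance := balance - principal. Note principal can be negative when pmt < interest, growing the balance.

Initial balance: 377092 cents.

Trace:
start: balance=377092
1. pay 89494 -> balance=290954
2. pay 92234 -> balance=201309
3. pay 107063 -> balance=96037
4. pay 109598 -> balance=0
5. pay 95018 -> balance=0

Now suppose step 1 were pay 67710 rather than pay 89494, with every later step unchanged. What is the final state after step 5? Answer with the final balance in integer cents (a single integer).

(re-executing from step 1 with the substitution; state before step 1: balance=377092)
1. pay 67710 -> balance=312738
2. pay 92234 -> balance=223287
3. pay 107063 -> balance=118211
4. pay 109598 -> balance=9665
5. pay 95018 -> balance=0

0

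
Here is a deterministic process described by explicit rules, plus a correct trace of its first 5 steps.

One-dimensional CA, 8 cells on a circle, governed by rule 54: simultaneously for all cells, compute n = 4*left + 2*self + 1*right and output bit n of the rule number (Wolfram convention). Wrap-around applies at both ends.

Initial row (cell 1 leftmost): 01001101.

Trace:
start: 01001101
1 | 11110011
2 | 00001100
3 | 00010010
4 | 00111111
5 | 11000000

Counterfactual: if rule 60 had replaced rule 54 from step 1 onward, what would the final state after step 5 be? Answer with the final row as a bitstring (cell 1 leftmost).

01010101

(re-executing steps 1..5 under rule 60; state before step 1: 01001101)
1 | 11101011
2 | 00011110
3 | 00010001
4 | 10011001
5 | 01010101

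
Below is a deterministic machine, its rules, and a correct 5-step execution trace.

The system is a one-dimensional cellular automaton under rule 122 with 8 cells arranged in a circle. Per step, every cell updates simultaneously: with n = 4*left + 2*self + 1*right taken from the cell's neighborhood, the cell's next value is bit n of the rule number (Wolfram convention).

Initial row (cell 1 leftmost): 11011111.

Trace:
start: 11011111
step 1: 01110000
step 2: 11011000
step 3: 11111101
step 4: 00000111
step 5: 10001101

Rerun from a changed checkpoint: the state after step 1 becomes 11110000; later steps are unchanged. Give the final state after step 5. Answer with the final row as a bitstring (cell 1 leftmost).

state after step 1 := 11110000
step 2: 10011001
step 3: 11111111
step 4: 00000000
step 5: 00000000

00000000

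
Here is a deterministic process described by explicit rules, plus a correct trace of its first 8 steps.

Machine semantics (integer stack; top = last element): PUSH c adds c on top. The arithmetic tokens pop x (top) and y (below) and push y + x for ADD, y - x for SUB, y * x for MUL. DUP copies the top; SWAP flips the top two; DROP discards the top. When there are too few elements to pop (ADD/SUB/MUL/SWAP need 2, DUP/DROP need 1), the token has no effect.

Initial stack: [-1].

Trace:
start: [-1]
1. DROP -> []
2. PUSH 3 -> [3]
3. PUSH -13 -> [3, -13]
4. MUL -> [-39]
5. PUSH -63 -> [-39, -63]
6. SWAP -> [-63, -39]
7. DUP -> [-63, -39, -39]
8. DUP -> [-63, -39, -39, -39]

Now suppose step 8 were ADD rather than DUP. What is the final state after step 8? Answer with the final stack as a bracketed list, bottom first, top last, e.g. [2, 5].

[-63, -78]

(re-executing from step 8 with the substitution; state before step 8: [-63, -39, -39])
8. ADD -> [-63, -78]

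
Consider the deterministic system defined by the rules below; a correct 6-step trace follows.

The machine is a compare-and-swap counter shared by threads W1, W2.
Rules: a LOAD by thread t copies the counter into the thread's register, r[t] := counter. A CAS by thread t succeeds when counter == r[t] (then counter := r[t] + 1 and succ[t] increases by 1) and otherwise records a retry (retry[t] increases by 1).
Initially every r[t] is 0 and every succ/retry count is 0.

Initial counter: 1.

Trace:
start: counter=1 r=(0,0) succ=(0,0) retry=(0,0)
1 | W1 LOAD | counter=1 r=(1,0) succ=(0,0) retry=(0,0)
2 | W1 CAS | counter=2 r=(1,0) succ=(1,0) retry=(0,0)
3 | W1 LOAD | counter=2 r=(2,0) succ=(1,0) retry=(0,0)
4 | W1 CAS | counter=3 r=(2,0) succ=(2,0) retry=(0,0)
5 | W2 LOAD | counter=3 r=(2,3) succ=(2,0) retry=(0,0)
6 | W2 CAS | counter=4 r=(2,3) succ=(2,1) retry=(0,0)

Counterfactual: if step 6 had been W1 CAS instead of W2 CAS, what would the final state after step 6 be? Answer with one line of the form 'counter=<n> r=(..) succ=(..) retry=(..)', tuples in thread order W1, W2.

(re-executing from step 6 with the substitution; state before step 6: counter=3 r=(2,3) succ=(2,0) retry=(0,0))
6 | W1 CAS | counter=3 r=(2,3) succ=(2,0) retry=(1,0)

counter=3 r=(2,3) succ=(2,0) retry=(1,0)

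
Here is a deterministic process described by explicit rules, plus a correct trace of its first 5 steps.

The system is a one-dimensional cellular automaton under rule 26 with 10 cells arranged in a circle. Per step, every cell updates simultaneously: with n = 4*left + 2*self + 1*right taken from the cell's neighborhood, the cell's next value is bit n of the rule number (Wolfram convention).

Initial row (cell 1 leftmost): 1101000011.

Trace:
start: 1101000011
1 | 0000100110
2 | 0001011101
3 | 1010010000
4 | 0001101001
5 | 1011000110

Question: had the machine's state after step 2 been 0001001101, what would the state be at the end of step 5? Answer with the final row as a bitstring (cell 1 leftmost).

1001011000

state after step 2 := 0001001101
3 | 1010111000
4 | 0000100101
5 | 1001011000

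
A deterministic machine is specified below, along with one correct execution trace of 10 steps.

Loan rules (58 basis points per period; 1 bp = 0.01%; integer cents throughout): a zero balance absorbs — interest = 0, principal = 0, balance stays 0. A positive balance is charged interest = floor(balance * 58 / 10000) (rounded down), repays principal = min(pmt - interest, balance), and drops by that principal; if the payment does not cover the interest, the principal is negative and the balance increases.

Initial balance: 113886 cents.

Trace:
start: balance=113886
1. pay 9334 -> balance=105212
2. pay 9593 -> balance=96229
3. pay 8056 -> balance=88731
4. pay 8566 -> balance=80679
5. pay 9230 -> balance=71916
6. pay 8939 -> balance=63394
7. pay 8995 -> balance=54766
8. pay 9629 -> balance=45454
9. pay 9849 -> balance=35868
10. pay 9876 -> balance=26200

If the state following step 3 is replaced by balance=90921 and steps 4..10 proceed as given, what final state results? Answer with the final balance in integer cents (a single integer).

state after step 3 := balance=90921
4. pay 8566 -> balance=82882
5. pay 9230 -> balance=74132
6. pay 8939 -> balance=65622
7. pay 8995 -> balance=57007
8. pay 9629 -> balance=47708
9. pay 9849 -> balance=38135
10. pay 9876 -> balance=28480

28480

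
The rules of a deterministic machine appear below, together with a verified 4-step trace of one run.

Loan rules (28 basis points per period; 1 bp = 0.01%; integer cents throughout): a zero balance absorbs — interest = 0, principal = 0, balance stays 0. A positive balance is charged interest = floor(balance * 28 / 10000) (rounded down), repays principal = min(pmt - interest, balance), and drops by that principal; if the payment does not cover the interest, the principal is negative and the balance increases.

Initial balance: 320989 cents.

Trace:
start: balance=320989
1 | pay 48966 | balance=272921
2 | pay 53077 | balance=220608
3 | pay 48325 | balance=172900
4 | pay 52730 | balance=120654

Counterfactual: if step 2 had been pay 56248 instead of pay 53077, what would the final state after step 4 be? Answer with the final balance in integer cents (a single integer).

(re-executing from step 2 with the substitution; state before step 2: balance=272921)
2 | pay 56248 | balance=217437
3 | pay 48325 | balance=169720
4 | pay 52730 | balance=117465

117465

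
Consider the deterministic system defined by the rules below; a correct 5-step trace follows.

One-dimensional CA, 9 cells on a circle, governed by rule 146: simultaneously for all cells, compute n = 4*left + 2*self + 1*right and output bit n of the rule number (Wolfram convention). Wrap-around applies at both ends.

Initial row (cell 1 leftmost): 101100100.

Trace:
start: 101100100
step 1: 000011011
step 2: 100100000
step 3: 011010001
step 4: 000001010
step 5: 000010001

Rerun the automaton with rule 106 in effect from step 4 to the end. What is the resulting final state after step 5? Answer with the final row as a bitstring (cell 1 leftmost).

100100101

(re-executing steps 4..5 under rule 106; state before step 4: 011010001)
step 4: 111100010
step 5: 100100101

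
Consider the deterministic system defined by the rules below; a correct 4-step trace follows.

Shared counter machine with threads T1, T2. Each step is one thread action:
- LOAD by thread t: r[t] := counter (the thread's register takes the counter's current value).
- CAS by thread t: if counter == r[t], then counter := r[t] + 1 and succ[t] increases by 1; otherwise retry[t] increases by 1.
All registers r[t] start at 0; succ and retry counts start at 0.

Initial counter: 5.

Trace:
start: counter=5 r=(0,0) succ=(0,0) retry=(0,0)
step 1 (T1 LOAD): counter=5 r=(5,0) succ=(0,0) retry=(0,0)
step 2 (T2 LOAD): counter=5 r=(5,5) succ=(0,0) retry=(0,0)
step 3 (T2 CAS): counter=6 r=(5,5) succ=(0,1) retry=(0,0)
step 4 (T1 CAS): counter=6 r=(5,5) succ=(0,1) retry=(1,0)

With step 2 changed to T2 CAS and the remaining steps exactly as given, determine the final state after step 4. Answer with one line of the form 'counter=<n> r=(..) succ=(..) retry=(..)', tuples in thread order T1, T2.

(re-executing from step 2 with the substitution; state before step 2: counter=5 r=(5,0) succ=(0,0) retry=(0,0))
step 2 (T2 CAS): counter=5 r=(5,0) succ=(0,0) retry=(0,1)
step 3 (T2 CAS): counter=5 r=(5,0) succ=(0,0) retry=(0,2)
step 4 (T1 CAS): counter=6 r=(5,0) succ=(1,0) retry=(0,2)

counter=6 r=(5,0) succ=(1,0) retry=(0,2)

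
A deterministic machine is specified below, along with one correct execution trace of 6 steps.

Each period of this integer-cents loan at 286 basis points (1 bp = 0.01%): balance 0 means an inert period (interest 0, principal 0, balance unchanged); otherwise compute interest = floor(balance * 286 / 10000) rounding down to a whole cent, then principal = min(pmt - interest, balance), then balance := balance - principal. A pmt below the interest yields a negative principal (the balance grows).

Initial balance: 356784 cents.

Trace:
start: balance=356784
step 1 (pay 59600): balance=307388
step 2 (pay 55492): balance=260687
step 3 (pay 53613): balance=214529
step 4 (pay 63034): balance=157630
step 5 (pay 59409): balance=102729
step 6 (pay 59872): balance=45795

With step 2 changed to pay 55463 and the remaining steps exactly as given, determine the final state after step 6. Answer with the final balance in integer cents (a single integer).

(re-executing from step 2 with the substitution; state before step 2: balance=307388)
step 2 (pay 55463): balance=260716
step 3 (pay 53613): balance=214559
step 4 (pay 63034): balance=157661
step 5 (pay 59409): balance=102761
step 6 (pay 59872): balance=45827

45827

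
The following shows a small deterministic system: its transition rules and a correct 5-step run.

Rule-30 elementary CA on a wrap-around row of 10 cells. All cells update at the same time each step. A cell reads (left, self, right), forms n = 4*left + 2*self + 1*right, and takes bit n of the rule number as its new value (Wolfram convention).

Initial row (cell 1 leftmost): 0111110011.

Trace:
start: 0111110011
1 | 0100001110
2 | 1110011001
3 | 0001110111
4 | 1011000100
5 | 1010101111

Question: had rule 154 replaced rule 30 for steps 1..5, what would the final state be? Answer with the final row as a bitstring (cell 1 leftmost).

1011100111

(re-executing steps 1..5 under rule 154; state before step 1: 0111110011)
1 | 0111101110
2 | 1111001101
3 | 1110111001
4 | 1100110111
5 | 1011100111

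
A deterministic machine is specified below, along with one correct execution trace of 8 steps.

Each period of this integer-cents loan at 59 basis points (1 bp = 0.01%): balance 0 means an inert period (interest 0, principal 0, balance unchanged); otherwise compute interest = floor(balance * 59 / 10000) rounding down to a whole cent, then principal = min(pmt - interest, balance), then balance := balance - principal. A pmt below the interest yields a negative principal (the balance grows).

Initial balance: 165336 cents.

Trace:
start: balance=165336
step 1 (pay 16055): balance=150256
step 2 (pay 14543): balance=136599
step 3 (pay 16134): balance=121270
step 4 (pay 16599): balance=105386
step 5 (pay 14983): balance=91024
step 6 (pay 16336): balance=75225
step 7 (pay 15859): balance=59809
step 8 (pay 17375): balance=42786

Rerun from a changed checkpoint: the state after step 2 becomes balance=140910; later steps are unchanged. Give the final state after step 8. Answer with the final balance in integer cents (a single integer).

47253

state after step 2 := balance=140910
step 3 (pay 16134): balance=125607
step 4 (pay 16599): balance=109749
step 5 (pay 14983): balance=95413
step 6 (pay 16336): balance=79639
step 7 (pay 15859): balance=64249
step 8 (pay 17375): balance=47253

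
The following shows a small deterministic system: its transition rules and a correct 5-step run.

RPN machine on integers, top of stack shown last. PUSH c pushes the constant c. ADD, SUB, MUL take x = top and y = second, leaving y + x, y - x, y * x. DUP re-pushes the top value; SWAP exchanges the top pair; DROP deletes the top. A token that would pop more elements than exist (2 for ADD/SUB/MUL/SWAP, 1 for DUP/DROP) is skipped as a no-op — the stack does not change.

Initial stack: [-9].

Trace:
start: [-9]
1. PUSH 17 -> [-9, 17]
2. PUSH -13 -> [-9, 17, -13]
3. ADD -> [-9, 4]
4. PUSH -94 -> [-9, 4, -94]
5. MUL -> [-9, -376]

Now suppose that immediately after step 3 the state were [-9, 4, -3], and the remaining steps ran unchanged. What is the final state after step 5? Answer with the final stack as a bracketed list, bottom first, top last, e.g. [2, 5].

state after step 3 := [-9, 4, -3]
4. PUSH -94 -> [-9, 4, -3, -94]
5. MUL -> [-9, 4, 282]

[-9, 4, 282]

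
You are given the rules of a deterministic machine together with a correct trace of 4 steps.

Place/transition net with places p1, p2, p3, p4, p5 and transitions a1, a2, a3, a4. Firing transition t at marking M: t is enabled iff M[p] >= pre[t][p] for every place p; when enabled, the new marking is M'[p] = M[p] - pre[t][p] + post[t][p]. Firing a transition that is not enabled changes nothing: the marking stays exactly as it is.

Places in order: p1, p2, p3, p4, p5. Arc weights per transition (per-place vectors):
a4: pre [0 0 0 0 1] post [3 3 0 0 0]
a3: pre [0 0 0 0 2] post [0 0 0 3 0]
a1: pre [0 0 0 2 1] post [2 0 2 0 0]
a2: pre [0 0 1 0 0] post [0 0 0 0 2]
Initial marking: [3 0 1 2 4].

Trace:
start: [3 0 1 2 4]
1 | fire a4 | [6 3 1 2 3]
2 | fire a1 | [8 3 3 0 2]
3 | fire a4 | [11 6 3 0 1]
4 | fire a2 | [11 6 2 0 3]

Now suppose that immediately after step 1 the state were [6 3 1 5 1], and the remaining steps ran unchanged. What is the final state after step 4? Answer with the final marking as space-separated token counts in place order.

state after step 1 := [6 3 1 5 1]
2 | fire a1 | [8 3 3 3 0]
3 | fire a4 | [8 3 3 3 0]
4 | fire a2 | [8 3 2 3 2]

8 3 2 3 2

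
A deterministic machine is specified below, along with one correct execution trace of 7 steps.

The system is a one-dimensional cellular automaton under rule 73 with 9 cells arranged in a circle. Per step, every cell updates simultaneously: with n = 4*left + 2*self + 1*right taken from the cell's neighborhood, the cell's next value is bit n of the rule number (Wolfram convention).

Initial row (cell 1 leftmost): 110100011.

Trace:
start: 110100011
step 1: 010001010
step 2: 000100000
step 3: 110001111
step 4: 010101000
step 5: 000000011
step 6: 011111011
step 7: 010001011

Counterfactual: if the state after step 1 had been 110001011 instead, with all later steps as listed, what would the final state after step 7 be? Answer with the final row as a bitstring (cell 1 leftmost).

state after step 1 := 110001011
step 2: 010100010
step 3: 000001000
step 4: 111100011
step 5: 000101010
step 6: 110000000
step 7: 110111110

110111110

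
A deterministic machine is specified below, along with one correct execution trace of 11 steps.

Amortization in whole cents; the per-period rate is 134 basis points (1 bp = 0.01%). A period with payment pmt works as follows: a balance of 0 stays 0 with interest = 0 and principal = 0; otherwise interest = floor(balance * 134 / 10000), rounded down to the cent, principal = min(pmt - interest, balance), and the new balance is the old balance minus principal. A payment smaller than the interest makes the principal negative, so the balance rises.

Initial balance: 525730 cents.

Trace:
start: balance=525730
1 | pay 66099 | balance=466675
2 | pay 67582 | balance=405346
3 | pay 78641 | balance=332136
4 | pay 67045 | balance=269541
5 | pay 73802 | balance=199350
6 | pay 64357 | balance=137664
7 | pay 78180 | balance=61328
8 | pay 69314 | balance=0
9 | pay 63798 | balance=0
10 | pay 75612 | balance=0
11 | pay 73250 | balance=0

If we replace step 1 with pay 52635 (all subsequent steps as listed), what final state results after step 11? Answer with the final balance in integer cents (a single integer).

0

(re-executing from step 1 with the substitution; state before step 1: balance=525730)
1 | pay 52635 | balance=480139
2 | pay 67582 | balance=418990
3 | pay 78641 | balance=345963
4 | pay 67045 | balance=283553
5 | pay 73802 | balance=213550
6 | pay 64357 | balance=152054
7 | pay 78180 | balance=75911
8 | pay 69314 | balance=7614
9 | pay 63798 | balance=0
10 | pay 75612 | balance=0
11 | pay 73250 | balance=0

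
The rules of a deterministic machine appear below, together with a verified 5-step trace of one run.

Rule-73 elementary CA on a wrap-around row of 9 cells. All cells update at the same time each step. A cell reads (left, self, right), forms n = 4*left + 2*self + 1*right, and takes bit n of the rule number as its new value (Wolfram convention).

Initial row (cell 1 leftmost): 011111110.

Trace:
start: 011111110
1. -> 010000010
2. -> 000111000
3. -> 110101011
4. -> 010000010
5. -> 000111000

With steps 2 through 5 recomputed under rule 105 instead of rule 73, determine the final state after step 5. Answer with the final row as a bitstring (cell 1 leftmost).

011101110

(re-executing steps 2..5 under rule 105; state before step 2: 010000010)
2. -> 000111000
3. -> 110101011
4. -> 011010110
5. -> 011101110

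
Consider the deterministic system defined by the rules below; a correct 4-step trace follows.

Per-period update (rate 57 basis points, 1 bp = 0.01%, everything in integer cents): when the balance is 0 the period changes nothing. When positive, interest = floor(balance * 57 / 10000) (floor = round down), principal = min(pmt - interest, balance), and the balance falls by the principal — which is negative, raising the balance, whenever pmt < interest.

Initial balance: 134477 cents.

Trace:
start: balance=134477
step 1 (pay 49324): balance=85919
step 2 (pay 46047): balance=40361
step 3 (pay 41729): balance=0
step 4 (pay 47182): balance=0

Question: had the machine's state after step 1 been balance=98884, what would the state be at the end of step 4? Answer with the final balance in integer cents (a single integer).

0

state after step 1 := balance=98884
step 2 (pay 46047): balance=53400
step 3 (pay 41729): balance=11975
step 4 (pay 47182): balance=0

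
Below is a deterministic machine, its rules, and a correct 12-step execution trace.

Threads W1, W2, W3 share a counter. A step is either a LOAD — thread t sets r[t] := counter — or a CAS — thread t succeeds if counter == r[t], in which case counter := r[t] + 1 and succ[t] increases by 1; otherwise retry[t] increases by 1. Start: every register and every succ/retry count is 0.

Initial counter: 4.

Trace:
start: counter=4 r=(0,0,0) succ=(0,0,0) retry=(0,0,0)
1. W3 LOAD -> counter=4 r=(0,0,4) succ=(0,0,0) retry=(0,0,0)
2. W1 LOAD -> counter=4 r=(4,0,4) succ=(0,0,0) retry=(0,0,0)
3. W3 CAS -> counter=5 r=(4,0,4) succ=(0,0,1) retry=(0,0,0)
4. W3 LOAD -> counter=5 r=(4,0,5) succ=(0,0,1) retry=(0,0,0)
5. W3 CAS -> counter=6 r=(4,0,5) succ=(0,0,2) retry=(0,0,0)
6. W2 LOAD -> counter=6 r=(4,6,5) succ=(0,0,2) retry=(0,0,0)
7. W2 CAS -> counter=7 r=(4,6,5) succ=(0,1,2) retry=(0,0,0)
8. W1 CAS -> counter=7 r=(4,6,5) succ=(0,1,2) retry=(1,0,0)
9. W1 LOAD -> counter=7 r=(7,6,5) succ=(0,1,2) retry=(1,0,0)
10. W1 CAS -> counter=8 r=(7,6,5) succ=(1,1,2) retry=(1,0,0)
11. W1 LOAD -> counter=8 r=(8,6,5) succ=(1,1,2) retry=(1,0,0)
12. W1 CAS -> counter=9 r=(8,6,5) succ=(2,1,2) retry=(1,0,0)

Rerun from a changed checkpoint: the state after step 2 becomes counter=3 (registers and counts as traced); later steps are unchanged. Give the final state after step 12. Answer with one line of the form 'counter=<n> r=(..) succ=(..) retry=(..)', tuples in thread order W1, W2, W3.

state after step 2 := counter=3 r=(4,0,4) succ=(0,0,0) retry=(0,0,0)
3. W3 CAS -> counter=3 r=(4,0,4) succ=(0,0,0) retry=(0,0,1)
4. W3 LOAD -> counter=3 r=(4,0,3) succ=(0,0,0) retry=(0,0,1)
5. W3 CAS -> counter=4 r=(4,0,3) succ=(0,0,1) retry=(0,0,1)
6. W2 LOAD -> counter=4 r=(4,4,3) succ=(0,0,1) retry=(0,0,1)
7. W2 CAS -> counter=5 r=(4,4,3) succ=(0,1,1) retry=(0,0,1)
8. W1 CAS -> counter=5 r=(4,4,3) succ=(0,1,1) retry=(1,0,1)
9. W1 LOAD -> counter=5 r=(5,4,3) succ=(0,1,1) retry=(1,0,1)
10. W1 CAS -> counter=6 r=(5,4,3) succ=(1,1,1) retry=(1,0,1)
11. W1 LOAD -> counter=6 r=(6,4,3) succ=(1,1,1) retry=(1,0,1)
12. W1 CAS -> counter=7 r=(6,4,3) succ=(2,1,1) retry=(1,0,1)

counter=7 r=(6,4,3) succ=(2,1,1) retry=(1,0,1)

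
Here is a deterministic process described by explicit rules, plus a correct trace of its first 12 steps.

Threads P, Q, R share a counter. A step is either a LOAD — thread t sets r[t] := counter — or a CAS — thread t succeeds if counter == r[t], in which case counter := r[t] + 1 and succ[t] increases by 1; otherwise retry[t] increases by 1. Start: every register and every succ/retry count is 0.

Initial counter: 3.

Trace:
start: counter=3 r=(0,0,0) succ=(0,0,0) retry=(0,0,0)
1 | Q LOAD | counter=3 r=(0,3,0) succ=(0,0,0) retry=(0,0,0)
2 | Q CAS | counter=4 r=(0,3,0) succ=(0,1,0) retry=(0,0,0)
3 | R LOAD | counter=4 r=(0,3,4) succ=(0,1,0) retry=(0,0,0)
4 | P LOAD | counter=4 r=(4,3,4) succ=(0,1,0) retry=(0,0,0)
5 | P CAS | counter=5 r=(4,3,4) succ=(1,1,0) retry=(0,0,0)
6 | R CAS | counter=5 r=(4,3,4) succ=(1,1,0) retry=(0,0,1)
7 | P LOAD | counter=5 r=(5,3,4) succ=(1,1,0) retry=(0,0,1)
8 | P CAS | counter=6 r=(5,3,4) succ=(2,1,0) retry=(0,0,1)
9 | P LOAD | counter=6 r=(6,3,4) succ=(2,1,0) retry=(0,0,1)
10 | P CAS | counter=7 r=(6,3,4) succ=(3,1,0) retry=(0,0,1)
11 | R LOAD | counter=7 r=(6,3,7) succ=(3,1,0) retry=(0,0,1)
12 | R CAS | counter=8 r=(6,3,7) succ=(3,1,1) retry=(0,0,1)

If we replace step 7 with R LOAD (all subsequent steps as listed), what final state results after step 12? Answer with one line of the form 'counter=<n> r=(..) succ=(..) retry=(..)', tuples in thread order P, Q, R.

counter=7 r=(5,3,6) succ=(2,1,1) retry=(1,0,1)

(re-executing from step 7 with the substitution; state before step 7: counter=5 r=(4,3,4) succ=(1,1,0) retry=(0,0,1))
7 | R LOAD | counter=5 r=(4,3,5) succ=(1,1,0) retry=(0,0,1)
8 | P CAS | counter=5 r=(4,3,5) succ=(1,1,0) retry=(1,0,1)
9 | P LOAD | counter=5 r=(5,3,5) succ=(1,1,0) retry=(1,0,1)
10 | P CAS | counter=6 r=(5,3,5) succ=(2,1,0) retry=(1,0,1)
11 | R LOAD | counter=6 r=(5,3,6) succ=(2,1,0) retry=(1,0,1)
12 | R CAS | counter=7 r=(5,3,6) succ=(2,1,1) retry=(1,0,1)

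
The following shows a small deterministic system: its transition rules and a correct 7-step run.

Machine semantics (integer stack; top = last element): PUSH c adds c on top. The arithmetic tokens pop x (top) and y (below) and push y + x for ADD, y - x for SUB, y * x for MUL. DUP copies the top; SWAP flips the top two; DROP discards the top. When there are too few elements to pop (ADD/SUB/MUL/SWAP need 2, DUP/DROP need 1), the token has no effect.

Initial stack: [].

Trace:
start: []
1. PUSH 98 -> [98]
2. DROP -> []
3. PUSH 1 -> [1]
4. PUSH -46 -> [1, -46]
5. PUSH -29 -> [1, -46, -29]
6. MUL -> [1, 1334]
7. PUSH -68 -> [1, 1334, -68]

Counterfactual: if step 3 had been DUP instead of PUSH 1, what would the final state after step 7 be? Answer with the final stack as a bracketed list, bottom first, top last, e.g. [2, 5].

(re-executing from step 3 with the substitution; state before step 3: [])
3. DUP -> []
4. PUSH -46 -> [-46]
5. PUSH -29 -> [-46, -29]
6. MUL -> [1334]
7. PUSH -68 -> [1334, -68]

[1334, -68]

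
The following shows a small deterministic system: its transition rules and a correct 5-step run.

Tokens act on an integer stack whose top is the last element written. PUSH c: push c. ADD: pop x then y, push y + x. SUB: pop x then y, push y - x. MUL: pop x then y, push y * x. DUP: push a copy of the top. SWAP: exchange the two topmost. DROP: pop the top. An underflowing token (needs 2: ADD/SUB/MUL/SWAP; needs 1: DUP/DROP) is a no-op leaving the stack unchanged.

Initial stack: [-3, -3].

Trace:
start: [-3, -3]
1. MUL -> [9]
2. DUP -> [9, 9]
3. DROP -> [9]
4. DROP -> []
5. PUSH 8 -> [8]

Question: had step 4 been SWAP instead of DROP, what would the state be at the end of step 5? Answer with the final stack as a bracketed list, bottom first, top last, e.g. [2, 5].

(re-executing from step 4 with the substitution; state before step 4: [9])
4. SWAP -> [9]
5. PUSH 8 -> [9, 8]

[9, 8]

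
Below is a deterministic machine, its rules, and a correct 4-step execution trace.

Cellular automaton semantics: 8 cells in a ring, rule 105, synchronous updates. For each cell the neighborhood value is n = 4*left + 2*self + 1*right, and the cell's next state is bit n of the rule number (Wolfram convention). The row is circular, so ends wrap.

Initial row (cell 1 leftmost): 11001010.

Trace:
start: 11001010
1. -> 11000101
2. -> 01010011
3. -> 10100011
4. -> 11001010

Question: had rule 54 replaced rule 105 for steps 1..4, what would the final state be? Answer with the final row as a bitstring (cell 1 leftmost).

(re-executing steps 1..4 under rule 54; state before step 1: 11001010)
1. -> 00111111
2. -> 11000000
3. -> 00100001
4. -> 11110011

11110011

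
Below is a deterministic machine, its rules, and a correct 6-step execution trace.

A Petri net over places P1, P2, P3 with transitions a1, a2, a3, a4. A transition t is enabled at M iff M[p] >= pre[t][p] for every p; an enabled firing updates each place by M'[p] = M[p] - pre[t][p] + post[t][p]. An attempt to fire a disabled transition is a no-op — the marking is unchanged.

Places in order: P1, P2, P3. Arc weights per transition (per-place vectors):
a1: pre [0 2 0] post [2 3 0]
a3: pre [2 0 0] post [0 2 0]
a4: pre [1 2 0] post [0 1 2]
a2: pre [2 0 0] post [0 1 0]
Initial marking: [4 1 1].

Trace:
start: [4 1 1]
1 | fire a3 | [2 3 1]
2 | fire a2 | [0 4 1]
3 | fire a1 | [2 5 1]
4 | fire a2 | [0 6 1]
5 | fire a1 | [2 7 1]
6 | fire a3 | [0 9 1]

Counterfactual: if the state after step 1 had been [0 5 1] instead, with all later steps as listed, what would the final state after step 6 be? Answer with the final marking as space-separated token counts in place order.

0 10 1

state after step 1 := [0 5 1]
2 | fire a2 | [0 5 1]
3 | fire a1 | [2 6 1]
4 | fire a2 | [0 7 1]
5 | fire a1 | [2 8 1]
6 | fire a3 | [0 10 1]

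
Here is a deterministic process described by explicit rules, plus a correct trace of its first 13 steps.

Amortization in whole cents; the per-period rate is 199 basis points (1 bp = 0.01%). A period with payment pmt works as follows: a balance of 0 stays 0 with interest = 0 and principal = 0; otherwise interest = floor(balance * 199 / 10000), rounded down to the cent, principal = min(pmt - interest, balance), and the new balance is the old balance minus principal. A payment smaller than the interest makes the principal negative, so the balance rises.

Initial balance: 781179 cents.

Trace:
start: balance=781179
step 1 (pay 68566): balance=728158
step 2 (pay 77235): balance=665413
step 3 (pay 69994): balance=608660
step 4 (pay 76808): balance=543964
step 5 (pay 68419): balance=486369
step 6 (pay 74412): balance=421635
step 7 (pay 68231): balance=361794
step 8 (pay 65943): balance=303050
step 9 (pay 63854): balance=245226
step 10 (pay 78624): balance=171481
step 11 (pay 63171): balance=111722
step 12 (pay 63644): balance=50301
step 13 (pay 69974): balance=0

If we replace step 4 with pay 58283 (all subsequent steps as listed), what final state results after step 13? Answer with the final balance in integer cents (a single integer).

(re-executing from step 4 with the substitution; state before step 4: balance=608660)
step 4 (pay 58283): balance=562489
step 5 (pay 68419): balance=505263
step 6 (pay 74412): balance=440905
step 7 (pay 68231): balance=381448
step 8 (pay 65943): balance=323095
step 9 (pay 63854): balance=265670
step 10 (pay 78624): balance=192332
step 11 (pay 63171): balance=132988
step 12 (pay 63644): balance=71990
step 13 (pay 69974): balance=3448

3448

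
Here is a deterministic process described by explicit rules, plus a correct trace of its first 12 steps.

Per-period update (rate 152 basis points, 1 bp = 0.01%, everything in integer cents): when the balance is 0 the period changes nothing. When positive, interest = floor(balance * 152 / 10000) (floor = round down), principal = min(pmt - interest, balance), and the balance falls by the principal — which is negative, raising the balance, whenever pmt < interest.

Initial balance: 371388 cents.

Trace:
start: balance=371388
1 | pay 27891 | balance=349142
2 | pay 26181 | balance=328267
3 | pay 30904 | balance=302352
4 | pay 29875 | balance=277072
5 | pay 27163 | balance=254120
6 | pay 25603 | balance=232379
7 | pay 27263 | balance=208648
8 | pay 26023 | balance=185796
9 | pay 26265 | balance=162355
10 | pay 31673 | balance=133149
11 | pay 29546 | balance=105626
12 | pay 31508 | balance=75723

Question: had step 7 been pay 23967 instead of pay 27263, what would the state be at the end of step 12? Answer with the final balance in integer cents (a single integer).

(re-executing from step 7 with the substitution; state before step 7: balance=232379)
7 | pay 23967 | balance=211944
8 | pay 26023 | balance=189142
9 | pay 26265 | balance=165751
10 | pay 31673 | balance=136597
11 | pay 29546 | balance=109127
12 | pay 31508 | balance=79277

79277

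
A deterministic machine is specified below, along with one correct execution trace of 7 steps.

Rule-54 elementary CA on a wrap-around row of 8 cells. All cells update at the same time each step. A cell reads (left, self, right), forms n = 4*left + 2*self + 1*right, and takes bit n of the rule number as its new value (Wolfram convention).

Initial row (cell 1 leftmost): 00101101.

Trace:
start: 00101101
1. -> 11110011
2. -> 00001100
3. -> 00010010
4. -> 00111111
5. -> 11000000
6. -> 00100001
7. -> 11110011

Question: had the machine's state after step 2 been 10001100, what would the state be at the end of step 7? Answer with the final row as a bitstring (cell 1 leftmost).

00011000

state after step 2 := 10001100
3. -> 11010011
4. -> 00111100
5. -> 01000010
6. -> 11100111
7. -> 00011000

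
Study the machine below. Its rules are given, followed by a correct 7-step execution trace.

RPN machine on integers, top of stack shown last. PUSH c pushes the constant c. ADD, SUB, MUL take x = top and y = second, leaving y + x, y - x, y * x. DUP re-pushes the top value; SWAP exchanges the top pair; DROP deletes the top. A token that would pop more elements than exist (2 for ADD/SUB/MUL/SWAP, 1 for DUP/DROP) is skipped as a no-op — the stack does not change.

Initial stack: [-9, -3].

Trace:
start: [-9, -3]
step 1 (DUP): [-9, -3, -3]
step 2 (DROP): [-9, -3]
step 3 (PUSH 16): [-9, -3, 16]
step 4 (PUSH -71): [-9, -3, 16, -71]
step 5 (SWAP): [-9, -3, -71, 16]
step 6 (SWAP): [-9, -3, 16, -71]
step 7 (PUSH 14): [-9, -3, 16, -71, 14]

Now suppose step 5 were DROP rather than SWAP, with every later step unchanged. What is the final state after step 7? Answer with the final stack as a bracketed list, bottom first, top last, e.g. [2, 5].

[-9, 16, -3, 14]

(re-executing from step 5 with the substitution; state before step 5: [-9, -3, 16, -71])
step 5 (DROP): [-9, -3, 16]
step 6 (SWAP): [-9, 16, -3]
step 7 (PUSH 14): [-9, 16, -3, 14]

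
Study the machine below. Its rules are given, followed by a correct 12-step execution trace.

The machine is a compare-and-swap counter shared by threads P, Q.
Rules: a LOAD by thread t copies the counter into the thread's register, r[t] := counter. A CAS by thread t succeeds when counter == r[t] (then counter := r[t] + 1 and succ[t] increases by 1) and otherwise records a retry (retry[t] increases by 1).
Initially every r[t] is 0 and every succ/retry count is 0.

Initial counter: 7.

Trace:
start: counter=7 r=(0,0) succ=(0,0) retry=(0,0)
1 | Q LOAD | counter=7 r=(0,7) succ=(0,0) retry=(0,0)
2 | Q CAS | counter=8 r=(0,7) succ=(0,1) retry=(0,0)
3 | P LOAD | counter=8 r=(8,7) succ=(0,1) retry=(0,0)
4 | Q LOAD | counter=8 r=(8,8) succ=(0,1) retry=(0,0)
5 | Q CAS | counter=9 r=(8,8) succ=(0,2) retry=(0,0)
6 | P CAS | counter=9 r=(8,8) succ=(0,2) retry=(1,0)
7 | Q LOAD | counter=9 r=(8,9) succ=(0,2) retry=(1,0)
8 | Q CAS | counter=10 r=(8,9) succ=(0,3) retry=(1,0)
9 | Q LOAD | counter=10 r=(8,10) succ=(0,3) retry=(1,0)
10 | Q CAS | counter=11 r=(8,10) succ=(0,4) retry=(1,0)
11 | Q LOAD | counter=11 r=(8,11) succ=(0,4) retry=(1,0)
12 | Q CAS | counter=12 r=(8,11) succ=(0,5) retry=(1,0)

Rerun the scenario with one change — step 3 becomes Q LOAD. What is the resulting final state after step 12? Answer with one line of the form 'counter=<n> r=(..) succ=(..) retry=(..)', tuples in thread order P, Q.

counter=12 r=(0,11) succ=(0,5) retry=(1,0)

(re-executing from step 3 with the substitution; state before step 3: counter=8 r=(0,7) succ=(0,1) retry=(0,0))
3 | Q LOAD | counter=8 r=(0,8) succ=(0,1) retry=(0,0)
4 | Q LOAD | counter=8 r=(0,8) succ=(0,1) retry=(0,0)
5 | Q CAS | counter=9 r=(0,8) succ=(0,2) retry=(0,0)
6 | P CAS | counter=9 r=(0,8) succ=(0,2) retry=(1,0)
7 | Q LOAD | counter=9 r=(0,9) succ=(0,2) retry=(1,0)
8 | Q CAS | counter=10 r=(0,9) succ=(0,3) retry=(1,0)
9 | Q LOAD | counter=10 r=(0,10) succ=(0,3) retry=(1,0)
10 | Q CAS | counter=11 r=(0,10) succ=(0,4) retry=(1,0)
11 | Q LOAD | counter=11 r=(0,11) succ=(0,4) retry=(1,0)
12 | Q CAS | counter=12 r=(0,11) succ=(0,5) retry=(1,0)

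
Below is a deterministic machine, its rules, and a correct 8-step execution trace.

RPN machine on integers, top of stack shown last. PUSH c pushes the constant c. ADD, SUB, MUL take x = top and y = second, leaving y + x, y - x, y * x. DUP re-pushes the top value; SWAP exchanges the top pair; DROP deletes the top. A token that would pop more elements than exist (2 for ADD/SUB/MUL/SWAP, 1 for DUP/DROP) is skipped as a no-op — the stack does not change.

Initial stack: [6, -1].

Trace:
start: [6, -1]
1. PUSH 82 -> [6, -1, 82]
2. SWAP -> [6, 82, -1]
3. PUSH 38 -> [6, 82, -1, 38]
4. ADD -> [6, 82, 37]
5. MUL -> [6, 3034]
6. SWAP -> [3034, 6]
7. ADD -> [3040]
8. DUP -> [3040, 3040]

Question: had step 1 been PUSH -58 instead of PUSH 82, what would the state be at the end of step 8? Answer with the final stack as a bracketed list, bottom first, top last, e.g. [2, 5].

[-2140, -2140]

(re-executing from step 1 with the substitution; state before step 1: [6, -1])
1. PUSH -58 -> [6, -1, -58]
2. SWAP -> [6, -58, -1]
3. PUSH 38 -> [6, -58, -1, 38]
4. ADD -> [6, -58, 37]
5. MUL -> [6, -2146]
6. SWAP -> [-2146, 6]
7. ADD -> [-2140]
8. DUP -> [-2140, -2140]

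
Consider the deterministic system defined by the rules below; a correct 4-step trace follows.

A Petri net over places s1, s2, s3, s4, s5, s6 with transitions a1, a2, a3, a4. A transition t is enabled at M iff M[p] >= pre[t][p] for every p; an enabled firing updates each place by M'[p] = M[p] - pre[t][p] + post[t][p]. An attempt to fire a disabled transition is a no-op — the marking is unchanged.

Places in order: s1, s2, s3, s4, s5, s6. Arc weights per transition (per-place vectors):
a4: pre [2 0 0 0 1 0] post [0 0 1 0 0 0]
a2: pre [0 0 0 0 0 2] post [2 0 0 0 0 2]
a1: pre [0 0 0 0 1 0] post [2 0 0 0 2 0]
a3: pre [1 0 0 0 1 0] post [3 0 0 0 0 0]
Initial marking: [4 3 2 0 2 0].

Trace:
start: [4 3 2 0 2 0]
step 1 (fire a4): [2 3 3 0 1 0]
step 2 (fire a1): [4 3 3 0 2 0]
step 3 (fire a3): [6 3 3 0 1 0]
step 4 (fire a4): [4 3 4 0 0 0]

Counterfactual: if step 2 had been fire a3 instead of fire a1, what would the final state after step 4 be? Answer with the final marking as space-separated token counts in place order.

(re-executing from step 2 with the substitution; state before step 2: [2 3 3 0 1 0])
step 2 (fire a3): [4 3 3 0 0 0]
step 3 (fire a3): [4 3 3 0 0 0]
step 4 (fire a4): [4 3 3 0 0 0]

4 3 3 0 0 0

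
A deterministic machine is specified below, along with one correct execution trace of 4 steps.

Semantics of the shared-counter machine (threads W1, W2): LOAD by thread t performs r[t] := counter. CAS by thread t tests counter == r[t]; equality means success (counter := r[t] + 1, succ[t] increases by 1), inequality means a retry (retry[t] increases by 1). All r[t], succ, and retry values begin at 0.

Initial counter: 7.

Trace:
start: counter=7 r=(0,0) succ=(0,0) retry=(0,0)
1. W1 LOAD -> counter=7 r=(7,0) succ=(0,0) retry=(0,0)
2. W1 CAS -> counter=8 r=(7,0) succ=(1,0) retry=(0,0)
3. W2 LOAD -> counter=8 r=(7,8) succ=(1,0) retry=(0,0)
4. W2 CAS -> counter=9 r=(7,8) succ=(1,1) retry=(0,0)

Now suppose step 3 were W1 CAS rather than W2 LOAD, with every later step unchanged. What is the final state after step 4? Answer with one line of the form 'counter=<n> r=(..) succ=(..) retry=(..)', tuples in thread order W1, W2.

counter=8 r=(7,0) succ=(1,0) retry=(1,1)

(re-executing from step 3 with the substitution; state before step 3: counter=8 r=(7,0) succ=(1,0) retry=(0,0))
3. W1 CAS -> counter=8 r=(7,0) succ=(1,0) retry=(1,0)
4. W2 CAS -> counter=8 r=(7,0) succ=(1,0) retry=(1,1)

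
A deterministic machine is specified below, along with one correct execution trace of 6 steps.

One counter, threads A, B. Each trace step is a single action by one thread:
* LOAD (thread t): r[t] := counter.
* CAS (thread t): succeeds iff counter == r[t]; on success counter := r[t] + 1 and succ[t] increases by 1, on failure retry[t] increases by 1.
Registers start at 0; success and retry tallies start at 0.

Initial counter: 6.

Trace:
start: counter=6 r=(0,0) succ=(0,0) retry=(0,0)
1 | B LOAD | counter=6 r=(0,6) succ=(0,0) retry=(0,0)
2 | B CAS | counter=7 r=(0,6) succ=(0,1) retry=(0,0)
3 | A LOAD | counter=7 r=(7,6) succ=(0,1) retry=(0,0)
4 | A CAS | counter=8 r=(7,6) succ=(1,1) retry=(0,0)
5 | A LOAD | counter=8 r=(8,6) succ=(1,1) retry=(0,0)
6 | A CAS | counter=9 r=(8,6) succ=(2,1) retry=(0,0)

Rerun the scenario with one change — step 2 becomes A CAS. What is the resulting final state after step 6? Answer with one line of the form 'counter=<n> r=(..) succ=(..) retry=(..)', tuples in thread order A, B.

(re-executing from step 2 with the substitution; state before step 2: counter=6 r=(0,6) succ=(0,0) retry=(0,0))
2 | A CAS | counter=6 r=(0,6) succ=(0,0) retry=(1,0)
3 | A LOAD | counter=6 r=(6,6) succ=(0,0) retry=(1,0)
4 | A CAS | counter=7 r=(6,6) succ=(1,0) retry=(1,0)
5 | A LOAD | counter=7 r=(7,6) succ=(1,0) retry=(1,0)
6 | A CAS | counter=8 r=(7,6) succ=(2,0) retry=(1,0)

counter=8 r=(7,6) succ=(2,0) retry=(1,0)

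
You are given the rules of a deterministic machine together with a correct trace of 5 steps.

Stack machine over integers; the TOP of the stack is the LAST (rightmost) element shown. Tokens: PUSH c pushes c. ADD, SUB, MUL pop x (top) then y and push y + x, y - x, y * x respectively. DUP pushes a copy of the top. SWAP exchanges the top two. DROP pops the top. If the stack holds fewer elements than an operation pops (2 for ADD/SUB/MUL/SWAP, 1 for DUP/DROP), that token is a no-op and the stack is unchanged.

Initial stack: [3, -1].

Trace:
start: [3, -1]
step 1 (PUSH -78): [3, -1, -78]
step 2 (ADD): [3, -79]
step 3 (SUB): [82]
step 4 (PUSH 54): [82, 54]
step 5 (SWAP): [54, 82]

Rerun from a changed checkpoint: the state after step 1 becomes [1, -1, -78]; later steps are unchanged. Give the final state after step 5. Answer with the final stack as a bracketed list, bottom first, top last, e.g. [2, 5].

[54, 80]

state after step 1 := [1, -1, -78]
step 2 (ADD): [1, -79]
step 3 (SUB): [80]
step 4 (PUSH 54): [80, 54]
step 5 (SWAP): [54, 80]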